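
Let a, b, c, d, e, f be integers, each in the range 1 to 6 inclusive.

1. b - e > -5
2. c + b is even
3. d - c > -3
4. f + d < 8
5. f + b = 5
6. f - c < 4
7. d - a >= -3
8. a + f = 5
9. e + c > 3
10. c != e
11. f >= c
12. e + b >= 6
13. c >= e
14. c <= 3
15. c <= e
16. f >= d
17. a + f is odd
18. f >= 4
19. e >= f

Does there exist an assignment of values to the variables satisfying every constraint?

From constraints 18 and 19: e ≥ f and f ≥ 4, so e ≥ 4. From constraints 13 and 14: e ≤ c and c ≤ 3, so e ≤ 3. But 3 < 4, so no value of e works.

Unsatisfiable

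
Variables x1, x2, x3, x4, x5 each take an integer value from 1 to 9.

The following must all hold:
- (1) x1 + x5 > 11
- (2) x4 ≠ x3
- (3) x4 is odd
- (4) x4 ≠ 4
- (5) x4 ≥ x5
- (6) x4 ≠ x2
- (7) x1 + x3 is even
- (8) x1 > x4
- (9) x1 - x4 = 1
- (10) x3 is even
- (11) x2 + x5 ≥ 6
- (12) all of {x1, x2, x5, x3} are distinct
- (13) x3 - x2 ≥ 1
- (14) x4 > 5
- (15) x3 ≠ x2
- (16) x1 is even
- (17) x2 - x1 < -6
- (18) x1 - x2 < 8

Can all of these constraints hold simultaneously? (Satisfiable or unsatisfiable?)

Take x1 = 8, x2 = 1, x3 = 4, x4 = 7, x5 = 5. Then constraint 1: x1 + x5 = 13; constraint 9: x1 - x4 = 1, and every other listed constraint is also met.

Satisfiable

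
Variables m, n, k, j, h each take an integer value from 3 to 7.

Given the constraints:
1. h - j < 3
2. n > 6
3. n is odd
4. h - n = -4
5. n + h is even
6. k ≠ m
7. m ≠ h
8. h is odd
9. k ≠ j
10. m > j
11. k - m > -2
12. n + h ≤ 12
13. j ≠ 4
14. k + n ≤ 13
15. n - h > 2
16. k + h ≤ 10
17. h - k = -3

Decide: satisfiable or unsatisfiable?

Setting (m, n, k, j, h) = (7, 7, 6, 3, 3) satisfies everything: constraint 1: h - j = 0; constraint 4: h - n = -4, and the others follow.

Satisfiable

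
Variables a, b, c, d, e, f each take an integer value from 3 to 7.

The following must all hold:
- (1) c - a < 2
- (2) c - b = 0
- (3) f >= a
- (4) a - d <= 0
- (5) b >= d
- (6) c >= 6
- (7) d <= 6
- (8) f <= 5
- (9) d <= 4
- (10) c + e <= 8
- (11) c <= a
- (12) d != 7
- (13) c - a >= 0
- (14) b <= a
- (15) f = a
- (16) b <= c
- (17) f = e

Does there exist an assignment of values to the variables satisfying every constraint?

From constraints 6 and 11: a ≥ c and c ≥ 6, so a ≥ 6. From constraints 3 and 8: a ≤ f and f ≤ 5, so a ≤ 5. But 5 < 6, so no value of a works.

Unsatisfiable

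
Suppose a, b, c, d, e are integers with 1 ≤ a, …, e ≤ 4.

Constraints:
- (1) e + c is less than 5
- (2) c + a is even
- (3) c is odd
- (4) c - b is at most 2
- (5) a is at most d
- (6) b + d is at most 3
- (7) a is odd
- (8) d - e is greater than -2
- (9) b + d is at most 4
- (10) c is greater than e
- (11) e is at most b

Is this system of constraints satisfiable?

Satisfiable

One satisfying assignment is a = 1, b = 1, c = 3, d = 1, e = 1.
For the less obvious constraints — constraint 1: e + c = 4; constraint 4: c - b = 2; constraint 6: b + d = 2 — and the others hold by inspection.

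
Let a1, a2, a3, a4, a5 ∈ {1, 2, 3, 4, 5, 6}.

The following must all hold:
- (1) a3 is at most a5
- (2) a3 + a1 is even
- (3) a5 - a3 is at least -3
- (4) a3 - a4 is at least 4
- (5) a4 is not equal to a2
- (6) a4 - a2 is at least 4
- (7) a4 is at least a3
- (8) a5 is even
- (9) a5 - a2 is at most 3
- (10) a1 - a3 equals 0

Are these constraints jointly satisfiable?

Constraints 3, 4, 6, and 9 give a4 − a2 ≥ 4, a2 − a5 ≥ -3, a5 − a3 ≥ -3, a3 − a4 ≥ 4.
Adding all 4 inequalities: the left sides telescope to 0, and the right sides sum to 4 + (-3) + (-3) + 4 = 2. So 0 ≥ 2, which is false.

Unsatisfiable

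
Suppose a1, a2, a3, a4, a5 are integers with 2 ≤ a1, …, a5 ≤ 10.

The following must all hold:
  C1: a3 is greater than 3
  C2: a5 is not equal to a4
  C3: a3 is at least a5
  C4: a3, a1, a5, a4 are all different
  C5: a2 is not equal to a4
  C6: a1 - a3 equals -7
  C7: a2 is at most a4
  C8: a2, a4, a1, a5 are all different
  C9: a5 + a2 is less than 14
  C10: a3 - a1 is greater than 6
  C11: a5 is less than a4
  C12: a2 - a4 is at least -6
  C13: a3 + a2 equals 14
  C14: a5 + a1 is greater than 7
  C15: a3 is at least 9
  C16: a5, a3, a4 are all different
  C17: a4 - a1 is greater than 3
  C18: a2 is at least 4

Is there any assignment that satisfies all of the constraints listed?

Satisfiable

Try a1 = 3, a2 = 4, a3 = 10, a4 = 9, a5 = 7.
Check constraint 6: a1 - a3 = -7; constraint 9: a5 + a2 = 11; constraint 10: a3 - a1 = 7. The remaining constraints are straightforward to verify.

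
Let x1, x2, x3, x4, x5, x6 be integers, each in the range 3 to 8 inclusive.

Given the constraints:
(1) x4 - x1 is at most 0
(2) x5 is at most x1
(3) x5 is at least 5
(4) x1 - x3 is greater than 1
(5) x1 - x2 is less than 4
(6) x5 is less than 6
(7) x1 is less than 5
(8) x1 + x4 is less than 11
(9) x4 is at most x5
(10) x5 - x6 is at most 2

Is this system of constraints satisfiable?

Unsatisfiable

From constraints 2 and 3: x1 ≥ x5 and x5 ≥ 5, so x1 ≥ 5. From constraint 7: x1 ≤ 4. But 4 < 5, so no value of x1 works.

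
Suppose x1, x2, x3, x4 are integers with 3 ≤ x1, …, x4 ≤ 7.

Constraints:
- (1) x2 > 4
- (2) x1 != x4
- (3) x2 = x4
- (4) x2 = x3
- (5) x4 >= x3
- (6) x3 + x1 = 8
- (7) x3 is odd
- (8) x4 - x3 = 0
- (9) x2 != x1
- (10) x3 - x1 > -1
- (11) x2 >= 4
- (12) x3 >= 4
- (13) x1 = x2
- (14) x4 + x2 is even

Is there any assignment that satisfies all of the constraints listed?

Unsatisfiable

From constraints 3 and 13, x1 = x2 = x4, so x1 = x4. But constraint 2 says x1 ≠ x4. Contradiction.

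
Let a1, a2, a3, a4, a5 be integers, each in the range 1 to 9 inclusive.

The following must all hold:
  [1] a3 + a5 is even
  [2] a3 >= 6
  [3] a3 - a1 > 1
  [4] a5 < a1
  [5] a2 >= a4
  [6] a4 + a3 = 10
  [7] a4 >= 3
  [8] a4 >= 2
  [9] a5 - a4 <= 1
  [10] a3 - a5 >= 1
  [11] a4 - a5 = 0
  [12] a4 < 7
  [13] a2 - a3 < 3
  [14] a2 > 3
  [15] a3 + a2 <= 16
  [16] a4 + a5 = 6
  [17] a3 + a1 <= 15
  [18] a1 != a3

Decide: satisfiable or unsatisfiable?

Satisfiable

Try a1 = 5, a2 = 9, a3 = 7, a4 = 3, a5 = 3.
Check constraint 3: a3 - a1 = 2; constraint 6: a4 + a3 = 10. The remaining constraints are straightforward to verify.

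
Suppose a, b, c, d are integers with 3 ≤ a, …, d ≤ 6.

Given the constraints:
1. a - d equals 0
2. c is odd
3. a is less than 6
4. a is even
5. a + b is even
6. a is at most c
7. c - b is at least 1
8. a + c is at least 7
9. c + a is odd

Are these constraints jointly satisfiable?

Satisfiable

Try a = 4, b = 4, c = 5, d = 4.
Check constraint 1: a - d = 0; constraint 7: c - b = 1; constraint 8: a + c = 9. The remaining constraints are straightforward to verify.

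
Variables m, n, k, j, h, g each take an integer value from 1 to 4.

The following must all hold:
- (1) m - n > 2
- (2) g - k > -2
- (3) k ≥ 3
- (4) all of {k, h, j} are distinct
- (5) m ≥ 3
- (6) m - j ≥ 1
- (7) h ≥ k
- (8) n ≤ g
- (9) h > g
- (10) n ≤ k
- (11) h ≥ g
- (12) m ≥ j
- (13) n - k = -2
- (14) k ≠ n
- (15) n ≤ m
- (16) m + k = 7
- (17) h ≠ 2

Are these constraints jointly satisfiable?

Satisfiable

One satisfying assignment is m = 4, n = 1, k = 3, j = 1, h = 4, g = 3.
For the less obvious constraints — constraint 1: m - n = 3; constraint 2: g - k = 0 — and the others hold by inspection.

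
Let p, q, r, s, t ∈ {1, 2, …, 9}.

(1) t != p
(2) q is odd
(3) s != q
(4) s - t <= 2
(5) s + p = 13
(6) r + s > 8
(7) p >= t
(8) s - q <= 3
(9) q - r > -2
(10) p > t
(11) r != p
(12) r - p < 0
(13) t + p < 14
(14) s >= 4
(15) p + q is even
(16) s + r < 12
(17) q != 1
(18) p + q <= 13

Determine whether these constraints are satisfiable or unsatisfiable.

The assignment p = 7, q = 5, r = 5, s = 6, t = 5 works:
  constraint 4 holds since s - t = 1.
  constraint 5 holds since s + p = 13.
  constraint 6 holds since r + s = 11.
The rest check out directly.

Satisfiable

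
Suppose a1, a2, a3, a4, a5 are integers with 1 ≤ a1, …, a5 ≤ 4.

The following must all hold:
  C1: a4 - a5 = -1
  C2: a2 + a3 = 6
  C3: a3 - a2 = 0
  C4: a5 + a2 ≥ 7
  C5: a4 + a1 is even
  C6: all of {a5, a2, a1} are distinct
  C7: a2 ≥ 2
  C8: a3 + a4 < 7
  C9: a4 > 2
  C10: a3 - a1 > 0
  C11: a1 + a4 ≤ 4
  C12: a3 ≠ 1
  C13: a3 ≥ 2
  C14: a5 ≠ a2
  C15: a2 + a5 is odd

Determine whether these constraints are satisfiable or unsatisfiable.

Try a1 = 1, a2 = 3, a3 = 3, a4 = 3, a5 = 4.
Check constraint 1: a4 - a5 = -1; constraint 2: a2 + a3 = 6. The remaining constraints are straightforward to verify.

Satisfiable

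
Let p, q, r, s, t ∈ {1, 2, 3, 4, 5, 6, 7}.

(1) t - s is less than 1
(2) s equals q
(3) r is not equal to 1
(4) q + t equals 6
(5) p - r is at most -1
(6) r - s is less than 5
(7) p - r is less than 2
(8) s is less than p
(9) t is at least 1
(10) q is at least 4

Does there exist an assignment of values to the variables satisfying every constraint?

Setting (p, q, r, s, t) = (6, 4, 7, 4, 2) satisfies everything: constraint 1: t - s = -2; constraint 4: q + t = 6, and the others follow.

Satisfiable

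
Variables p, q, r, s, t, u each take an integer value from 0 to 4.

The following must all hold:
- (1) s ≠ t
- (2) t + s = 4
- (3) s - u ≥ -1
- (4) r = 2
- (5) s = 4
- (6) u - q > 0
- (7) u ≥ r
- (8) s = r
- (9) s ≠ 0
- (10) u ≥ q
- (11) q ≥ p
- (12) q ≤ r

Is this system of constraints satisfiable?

Constraint 5 fixes s = 4 and constraint 4 fixes r = 2, but constraint 8 requires s = r. Since 4 ≠ 2, contradiction.

Unsatisfiable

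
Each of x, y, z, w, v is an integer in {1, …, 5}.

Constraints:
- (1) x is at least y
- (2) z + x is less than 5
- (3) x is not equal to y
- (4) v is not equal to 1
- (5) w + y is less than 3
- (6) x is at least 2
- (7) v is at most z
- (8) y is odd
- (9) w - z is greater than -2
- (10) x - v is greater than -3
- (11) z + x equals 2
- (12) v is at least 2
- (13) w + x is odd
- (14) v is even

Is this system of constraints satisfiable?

Unsatisfiable

From constraints 7 and 12: z ≥ v ≥ 2. From constraint 6: x ≥ 2. Hence z + x ≥ 4. But constraint 11 requires z + x = 2, and 2 < 4. Contradiction.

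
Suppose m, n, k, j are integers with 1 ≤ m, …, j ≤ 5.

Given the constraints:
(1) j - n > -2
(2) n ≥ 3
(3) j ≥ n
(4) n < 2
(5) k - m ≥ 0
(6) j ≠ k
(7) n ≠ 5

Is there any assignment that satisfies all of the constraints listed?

From constraint 2: n ≥ 3. From constraint 4: n ≤ 1. But 1 < 3, so no value of n works.

Unsatisfiable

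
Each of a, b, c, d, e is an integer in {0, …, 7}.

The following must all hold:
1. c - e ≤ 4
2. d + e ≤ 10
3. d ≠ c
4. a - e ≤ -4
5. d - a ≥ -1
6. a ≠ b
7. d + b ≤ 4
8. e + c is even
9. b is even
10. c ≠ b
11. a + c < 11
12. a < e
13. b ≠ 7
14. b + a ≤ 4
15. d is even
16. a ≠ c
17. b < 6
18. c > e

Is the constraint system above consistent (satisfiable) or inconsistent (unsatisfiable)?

One satisfying assignment is a = 1, b = 2, c = 7, d = 2, e = 5.
For the less obvious constraints — constraint 1: c - e = 2; constraint 2: d + e = 7; constraint 4: a - e = -4 — and the others hold by inspection.

Satisfiable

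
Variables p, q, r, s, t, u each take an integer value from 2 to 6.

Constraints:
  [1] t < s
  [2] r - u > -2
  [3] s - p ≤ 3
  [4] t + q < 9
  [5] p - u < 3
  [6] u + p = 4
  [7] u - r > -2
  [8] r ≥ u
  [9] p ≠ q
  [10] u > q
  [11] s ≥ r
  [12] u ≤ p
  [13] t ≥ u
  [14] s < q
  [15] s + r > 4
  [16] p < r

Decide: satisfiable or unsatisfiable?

Unsatisfiable

Constraints 10, 11, 12, 14, and 16 give u ≤ p, p < r, r ≤ s, s < q, q < u. Chaining: u ≤ p < r ≤ s < q < u, which forces u < u — impossible.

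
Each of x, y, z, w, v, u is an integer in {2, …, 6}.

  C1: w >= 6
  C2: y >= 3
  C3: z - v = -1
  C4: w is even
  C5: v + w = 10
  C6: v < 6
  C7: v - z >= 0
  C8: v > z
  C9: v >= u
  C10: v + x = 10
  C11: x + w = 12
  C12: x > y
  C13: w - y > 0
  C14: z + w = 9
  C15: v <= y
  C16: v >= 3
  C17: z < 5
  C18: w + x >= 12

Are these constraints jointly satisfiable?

Satisfiable

One satisfying assignment is x = 6, y = 5, z = 3, w = 6, v = 4, u = 3.
For the less obvious constraints — constraint 3: z - v = -1; constraint 5: v + w = 10; constraint 7: v - z = 1 — and the others hold by inspection.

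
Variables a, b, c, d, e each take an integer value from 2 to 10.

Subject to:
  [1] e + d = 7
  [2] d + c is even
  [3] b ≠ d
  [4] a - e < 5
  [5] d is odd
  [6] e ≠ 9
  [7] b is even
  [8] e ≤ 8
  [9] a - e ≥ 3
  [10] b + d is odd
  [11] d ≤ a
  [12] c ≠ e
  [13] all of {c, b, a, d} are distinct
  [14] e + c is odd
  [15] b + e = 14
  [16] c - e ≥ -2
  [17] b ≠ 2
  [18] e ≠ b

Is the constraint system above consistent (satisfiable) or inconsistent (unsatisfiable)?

Satisfiable

The assignment a = 8, b = 10, c = 5, d = 3, e = 4 works:
  constraint 1 holds since e + d = 7.
  constraint 4 holds since a - e = 4.
  constraint 9 holds since a - e = 4.
The rest check out directly.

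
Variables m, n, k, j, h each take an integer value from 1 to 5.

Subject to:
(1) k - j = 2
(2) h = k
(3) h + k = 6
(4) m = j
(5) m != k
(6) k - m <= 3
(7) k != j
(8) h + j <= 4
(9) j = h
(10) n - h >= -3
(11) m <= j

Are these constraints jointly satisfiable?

Unsatisfiable

From constraints 2, 4, and 9, m = j = h = k, so m = k. But constraint 5 says m ≠ k. Contradiction.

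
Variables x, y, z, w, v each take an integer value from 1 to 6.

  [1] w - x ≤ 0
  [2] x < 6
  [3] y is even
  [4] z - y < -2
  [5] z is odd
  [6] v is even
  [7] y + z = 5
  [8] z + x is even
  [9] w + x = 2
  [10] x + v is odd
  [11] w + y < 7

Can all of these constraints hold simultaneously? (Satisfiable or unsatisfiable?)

Satisfiable

Try x = 1, y = 4, z = 1, w = 1, v = 4.
Check constraint 1: w - x = 0; constraint 4: z - y = -3; constraint 7: y + z = 5. The remaining constraints are straightforward to verify.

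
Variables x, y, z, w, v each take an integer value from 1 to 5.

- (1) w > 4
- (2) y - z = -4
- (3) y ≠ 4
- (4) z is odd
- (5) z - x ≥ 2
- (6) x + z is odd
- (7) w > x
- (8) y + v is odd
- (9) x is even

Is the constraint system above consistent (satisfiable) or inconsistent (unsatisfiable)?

Satisfiable

Setting (x, y, z, w, v) = (2, 1, 5, 5, 4) satisfies everything: constraint 2: y - z = -4; constraint 4: z = 5 is odd; constraint 5: z - x = 3, and the others follow.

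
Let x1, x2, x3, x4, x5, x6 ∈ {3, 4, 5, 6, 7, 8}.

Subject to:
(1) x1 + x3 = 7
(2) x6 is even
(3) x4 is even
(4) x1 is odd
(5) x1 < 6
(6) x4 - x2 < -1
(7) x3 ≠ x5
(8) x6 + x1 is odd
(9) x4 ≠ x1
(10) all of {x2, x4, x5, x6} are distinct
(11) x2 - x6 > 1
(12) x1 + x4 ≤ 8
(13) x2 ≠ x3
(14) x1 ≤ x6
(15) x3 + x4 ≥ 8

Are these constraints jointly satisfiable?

Take x1 = 3, x2 = 8, x3 = 4, x4 = 4, x5 = 3, x6 = 6. Then constraint 1: x1 + x3 = 7; constraint 6: x4 - x2 = -4; constraint 11: x2 - x6 = 2, and every other listed constraint is also met.

Satisfiable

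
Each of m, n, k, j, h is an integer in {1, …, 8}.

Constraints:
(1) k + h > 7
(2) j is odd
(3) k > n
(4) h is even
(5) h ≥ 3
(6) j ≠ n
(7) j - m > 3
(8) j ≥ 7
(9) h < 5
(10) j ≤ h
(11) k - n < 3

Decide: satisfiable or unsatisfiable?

Unsatisfiable

From constraints 8 and 10: h ≥ j and j ≥ 7, so h ≥ 7. From constraint 9: h ≤ 4. But 4 < 7, so no value of h works.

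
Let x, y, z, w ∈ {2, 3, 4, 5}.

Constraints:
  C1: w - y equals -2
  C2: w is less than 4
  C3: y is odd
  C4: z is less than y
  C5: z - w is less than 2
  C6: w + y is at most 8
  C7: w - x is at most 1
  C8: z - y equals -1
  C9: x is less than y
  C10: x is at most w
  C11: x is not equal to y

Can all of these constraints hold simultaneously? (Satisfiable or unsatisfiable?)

Satisfiable

Try x = 3, y = 5, z = 4, w = 3.
Check constraint 1: w - y = -2; constraint 5: z - w = 1; constraint 6: w + y = 8. The remaining constraints are straightforward to verify.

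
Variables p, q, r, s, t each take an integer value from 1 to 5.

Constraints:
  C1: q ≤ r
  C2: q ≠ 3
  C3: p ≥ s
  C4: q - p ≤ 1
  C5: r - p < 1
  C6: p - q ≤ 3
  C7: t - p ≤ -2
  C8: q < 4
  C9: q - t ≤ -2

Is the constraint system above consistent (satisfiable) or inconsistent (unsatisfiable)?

Constraints 6, 7, and 9 give t − q ≥ 2, q − p ≥ -3, p − t ≥ 2.
Adding all 3 inequalities: the left sides telescope to 0, and the right sides sum to 2 + (-3) + 2 = 1. So 0 ≥ 1, which is false.

Unsatisfiable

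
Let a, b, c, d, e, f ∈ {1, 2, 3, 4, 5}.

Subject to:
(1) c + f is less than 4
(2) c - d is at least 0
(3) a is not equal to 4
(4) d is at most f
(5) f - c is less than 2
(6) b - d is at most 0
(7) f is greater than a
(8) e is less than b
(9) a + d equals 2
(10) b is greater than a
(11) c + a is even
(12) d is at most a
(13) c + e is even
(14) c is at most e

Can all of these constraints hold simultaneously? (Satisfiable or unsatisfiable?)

Constraints 6, 10, and 12 give b ≤ d, d ≤ a, a < b. Chaining: b ≤ d ≤ a < b, which forces b < b — impossible.

Unsatisfiable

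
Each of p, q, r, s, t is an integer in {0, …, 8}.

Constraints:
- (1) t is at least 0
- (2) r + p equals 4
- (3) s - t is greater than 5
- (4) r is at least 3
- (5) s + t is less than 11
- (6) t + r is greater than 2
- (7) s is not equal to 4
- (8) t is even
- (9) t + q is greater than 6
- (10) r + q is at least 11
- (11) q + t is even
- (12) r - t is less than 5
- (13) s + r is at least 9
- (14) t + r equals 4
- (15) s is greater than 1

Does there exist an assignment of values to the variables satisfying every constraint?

Try p = 0, q = 8, r = 4, s = 8, t = 0.
Check constraint 2: r + p = 4; constraint 3: s - t = 8. The remaining constraints are straightforward to verify.

Satisfiable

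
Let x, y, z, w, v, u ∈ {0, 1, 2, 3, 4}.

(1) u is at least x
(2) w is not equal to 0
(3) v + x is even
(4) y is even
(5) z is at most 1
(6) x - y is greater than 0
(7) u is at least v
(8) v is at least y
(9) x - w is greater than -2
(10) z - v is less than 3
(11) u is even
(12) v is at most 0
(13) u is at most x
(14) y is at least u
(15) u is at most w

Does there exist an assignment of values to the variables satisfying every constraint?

Constraints 1, 6, and 14 give x ≤ u, u ≤ y, y < x. Chaining: x ≤ u ≤ y < x, which forces x < x — impossible.

Unsatisfiable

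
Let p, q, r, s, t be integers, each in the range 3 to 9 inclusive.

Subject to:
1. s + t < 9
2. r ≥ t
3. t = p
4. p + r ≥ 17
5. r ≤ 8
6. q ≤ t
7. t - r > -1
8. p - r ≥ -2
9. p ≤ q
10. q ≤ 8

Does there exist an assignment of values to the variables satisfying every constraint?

Unsatisfiable

From constraints 9 and 10: p ≤ q ≤ 8. From constraint 5: r ≤ 8. Hence p + r ≤ 16. But constraint 4 requires p + r ≥ 17, and 17 > 16. Contradiction.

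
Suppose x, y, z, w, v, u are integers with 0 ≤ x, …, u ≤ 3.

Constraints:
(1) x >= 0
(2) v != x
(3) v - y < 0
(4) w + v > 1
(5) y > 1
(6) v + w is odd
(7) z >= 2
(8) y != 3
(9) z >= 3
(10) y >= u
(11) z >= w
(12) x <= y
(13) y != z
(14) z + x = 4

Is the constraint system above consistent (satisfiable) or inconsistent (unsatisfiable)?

Satisfiable

One satisfying assignment is x = 1, y = 2, z = 3, w = 3, v = 0, u = 2.
For the less obvious constraints — constraint 3: v - y = -2; constraint 4: w + v = 3; constraint 14: z + x = 4 — and the others hold by inspection.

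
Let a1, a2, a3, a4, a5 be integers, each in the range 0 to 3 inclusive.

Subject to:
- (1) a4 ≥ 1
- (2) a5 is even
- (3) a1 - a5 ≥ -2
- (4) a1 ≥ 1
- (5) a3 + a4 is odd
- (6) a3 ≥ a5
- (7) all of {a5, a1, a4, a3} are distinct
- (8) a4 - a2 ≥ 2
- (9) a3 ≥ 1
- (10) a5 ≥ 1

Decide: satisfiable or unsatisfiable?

Constraints 1, 4, 9, and 10 confine each of a5, a1, a4, a3 to the 3 values {1, …, 3} (the domain already gives each ≤ 3).
Constraint 7 requires all 4 of them to be distinct, but only 3 values are available — impossible by the pigeonhole principle.

Unsatisfiable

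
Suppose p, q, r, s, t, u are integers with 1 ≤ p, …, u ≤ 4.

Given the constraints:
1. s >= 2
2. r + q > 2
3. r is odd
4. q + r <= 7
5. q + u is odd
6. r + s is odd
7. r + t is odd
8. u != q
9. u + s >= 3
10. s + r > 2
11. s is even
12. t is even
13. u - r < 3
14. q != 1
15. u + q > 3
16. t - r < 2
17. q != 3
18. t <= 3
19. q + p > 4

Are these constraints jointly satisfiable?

Take p = 1, q = 4, r = 1, s = 4, t = 2, u = 1. Then constraint 2: r + q = 5; constraint 4: q + r = 5; constraint 9: u + s = 5, and every other listed constraint is also met.

Satisfiable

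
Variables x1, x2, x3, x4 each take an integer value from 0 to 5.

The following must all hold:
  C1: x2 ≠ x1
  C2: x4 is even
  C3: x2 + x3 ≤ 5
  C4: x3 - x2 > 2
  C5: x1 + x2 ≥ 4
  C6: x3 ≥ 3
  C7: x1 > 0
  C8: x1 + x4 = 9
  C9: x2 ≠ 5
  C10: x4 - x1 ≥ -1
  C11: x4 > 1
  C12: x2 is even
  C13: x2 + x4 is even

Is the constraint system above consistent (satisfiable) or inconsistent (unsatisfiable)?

Take x1 = 5, x2 = 0, x3 = 5, x4 = 4. Then constraint 3: x2 + x3 = 5; constraint 4: x3 - x2 = 5; constraint 5: x1 + x2 = 5, and every other listed constraint is also met.

Satisfiable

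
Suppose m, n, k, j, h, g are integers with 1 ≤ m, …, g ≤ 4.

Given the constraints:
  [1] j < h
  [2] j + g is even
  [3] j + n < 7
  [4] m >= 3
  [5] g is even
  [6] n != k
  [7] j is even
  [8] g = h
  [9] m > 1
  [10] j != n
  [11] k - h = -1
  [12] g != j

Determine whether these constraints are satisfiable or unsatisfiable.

Try m = 4, n = 4, k = 3, j = 2, h = 4, g = 4.
Check constraint 3: j + n = 6; constraint 11: k - h = -1. The remaining constraints are straightforward to verify.

Satisfiable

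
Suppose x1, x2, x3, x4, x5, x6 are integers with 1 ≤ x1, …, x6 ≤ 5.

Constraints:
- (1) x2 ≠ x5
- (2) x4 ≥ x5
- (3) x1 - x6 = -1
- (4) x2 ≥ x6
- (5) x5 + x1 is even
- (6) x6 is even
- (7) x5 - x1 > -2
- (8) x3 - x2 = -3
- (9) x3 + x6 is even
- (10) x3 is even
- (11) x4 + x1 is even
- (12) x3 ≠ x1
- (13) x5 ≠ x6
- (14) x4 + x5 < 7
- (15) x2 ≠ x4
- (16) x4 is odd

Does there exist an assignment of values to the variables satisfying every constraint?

Satisfiable

One satisfying assignment is x1 = 1, x2 = 5, x3 = 2, x4 = 3, x5 = 1, x6 = 2.
For the less obvious constraints — constraint 3: x1 - x6 = -1; constraint 7: x5 - x1 = 0 — and the others hold by inspection.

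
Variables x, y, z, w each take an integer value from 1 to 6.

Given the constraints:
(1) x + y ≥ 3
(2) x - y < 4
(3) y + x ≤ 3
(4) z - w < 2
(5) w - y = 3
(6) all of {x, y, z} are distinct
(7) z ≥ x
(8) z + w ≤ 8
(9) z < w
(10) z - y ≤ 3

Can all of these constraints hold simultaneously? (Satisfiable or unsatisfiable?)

Satisfiable

Setting (x, y, z, w) = (2, 1, 3, 4) satisfies everything: constraint 1: x + y = 3; constraint 2: x - y = 1; constraint 3: y + x = 3, and the others follow.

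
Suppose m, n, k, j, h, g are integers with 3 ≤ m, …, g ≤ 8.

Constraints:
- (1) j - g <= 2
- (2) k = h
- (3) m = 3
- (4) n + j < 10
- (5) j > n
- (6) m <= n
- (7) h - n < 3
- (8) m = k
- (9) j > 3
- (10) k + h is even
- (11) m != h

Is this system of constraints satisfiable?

Unsatisfiable

From constraints 2 and 8, m = k = h, so m = h. But constraint 11 says m ≠ h. Contradiction.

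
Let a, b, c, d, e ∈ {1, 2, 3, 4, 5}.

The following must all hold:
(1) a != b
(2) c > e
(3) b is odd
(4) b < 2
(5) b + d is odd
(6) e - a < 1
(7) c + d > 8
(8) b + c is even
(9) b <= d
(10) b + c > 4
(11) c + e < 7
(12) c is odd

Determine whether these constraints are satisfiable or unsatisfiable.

Satisfiable

Take a = 2, b = 1, c = 5, d = 4, e = 1. Then constraint 6: e - a = -1; constraint 7: c + d = 9; constraint 10: b + c = 6, and every other listed constraint is also met.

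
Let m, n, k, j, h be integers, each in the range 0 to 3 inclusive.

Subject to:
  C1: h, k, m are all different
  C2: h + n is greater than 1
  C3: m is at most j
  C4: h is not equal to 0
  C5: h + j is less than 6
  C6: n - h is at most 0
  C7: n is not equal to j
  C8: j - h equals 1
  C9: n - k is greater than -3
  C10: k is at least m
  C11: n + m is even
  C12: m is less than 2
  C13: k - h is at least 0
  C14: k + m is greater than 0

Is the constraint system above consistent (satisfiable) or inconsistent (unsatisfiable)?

Take m = 0, n = 2, k = 3, j = 3, h = 2. Then constraint 2: h + n = 4; constraint 5: h + j = 5; constraint 6: n - h = 0, and every other listed constraint is also met.

Satisfiable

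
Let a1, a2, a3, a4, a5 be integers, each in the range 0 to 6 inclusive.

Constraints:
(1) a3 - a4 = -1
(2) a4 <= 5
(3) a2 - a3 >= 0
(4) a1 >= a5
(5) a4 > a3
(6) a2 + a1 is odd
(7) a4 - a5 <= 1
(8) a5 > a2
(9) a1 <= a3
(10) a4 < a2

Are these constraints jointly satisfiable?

Constraints 4, 5, 8, 9, and 10 give a1 ≤ a3, a3 < a4, a4 < a2, a2 < a5, a5 ≤ a1. Chaining: a1 ≤ a3 < a4 < a2 < a5 ≤ a1, which forces a1 < a1 — impossible.

Unsatisfiable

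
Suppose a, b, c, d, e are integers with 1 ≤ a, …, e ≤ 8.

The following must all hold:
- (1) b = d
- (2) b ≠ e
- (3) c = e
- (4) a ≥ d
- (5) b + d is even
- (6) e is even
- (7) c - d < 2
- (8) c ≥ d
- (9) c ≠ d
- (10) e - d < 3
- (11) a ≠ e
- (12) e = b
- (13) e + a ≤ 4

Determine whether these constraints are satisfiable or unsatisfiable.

From constraints 1, 3, and 12, c = e = b = d, so c = d. But constraint 9 says c ≠ d. Contradiction.

Unsatisfiable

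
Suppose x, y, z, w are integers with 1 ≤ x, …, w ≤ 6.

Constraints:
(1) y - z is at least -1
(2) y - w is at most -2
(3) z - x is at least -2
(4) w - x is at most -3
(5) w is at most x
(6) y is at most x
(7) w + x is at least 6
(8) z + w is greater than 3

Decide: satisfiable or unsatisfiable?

Constraints 1, 2, 3, and 4 give z − x ≥ -2, x − w ≥ 3, w − y ≥ 2, y − z ≥ -1.
Adding all 4 inequalities: the left sides telescope to 0, and the right sides sum to (-2) + 3 + 2 + (-1) = 2. So 0 ≥ 2, which is false.

Unsatisfiable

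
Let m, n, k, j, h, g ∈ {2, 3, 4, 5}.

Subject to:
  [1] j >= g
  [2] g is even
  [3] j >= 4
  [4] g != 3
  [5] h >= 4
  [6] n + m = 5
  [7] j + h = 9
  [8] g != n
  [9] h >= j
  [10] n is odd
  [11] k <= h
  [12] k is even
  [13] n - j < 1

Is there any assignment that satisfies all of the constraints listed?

Satisfiable

Try m = 2, n = 3, k = 2, j = 4, h = 5, g = 2.
Check constraint 6: n + m = 5; constraint 7: j + h = 9; constraint 13: n - j = -1. The remaining constraints are straightforward to verify.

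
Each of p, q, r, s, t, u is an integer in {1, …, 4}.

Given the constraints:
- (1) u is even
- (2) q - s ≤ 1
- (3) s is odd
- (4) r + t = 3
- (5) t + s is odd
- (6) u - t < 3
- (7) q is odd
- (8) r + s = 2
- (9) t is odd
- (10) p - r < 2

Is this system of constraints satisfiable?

Unsatisfiable

Constraint 9 makes t odd and constraint 3 makes s odd, so t + s must be even. Constraint 5 says t + s is odd — contradiction.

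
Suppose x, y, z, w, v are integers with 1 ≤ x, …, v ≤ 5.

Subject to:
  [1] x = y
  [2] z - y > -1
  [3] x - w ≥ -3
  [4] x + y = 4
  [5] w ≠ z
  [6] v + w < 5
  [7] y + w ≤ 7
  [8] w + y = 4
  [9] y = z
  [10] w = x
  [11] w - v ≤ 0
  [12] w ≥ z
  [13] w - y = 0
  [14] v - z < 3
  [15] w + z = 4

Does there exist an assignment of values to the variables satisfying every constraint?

From constraints 1, 9, and 10, w = x = y = z, so w = z. But constraint 5 says w ≠ z. Contradiction.

Unsatisfiable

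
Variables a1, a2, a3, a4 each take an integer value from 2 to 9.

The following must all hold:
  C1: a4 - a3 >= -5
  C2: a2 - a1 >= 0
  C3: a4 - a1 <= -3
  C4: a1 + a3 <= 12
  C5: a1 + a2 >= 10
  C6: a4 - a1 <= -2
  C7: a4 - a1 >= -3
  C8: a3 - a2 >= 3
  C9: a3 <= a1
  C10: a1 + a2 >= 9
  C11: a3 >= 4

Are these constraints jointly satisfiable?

Constraints 1, 2, 3, and 8 give a3 − a2 ≥ 3, a2 − a1 ≥ 0, a1 − a4 ≥ 3, a4 − a3 ≥ -5.
Adding all 4 inequalities: the left sides telescope to 0, and the right sides sum to 3 + 0 + 3 + (-5) = 1. So 0 ≥ 1, which is false.

Unsatisfiable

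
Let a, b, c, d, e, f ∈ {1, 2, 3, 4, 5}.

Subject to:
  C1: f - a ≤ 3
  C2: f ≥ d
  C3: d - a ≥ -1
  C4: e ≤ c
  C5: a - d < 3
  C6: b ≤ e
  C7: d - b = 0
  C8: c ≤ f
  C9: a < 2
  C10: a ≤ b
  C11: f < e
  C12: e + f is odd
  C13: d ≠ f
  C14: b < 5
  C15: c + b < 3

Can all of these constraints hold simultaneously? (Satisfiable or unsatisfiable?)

Constraints 4, 8, and 11 give c ≤ f, f < e, e ≤ c. Chaining: c ≤ f < e ≤ c, which forces c < c — impossible.

Unsatisfiable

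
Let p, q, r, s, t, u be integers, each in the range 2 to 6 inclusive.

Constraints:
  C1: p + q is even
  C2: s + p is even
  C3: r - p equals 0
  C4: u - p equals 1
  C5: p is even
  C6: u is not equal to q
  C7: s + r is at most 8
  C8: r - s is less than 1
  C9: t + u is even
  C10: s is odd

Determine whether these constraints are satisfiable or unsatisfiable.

Unsatisfiable

Constraint 10 makes s odd and constraint 5 makes p even, so s + p must be odd. Constraint 2 says s + p is even — contradiction.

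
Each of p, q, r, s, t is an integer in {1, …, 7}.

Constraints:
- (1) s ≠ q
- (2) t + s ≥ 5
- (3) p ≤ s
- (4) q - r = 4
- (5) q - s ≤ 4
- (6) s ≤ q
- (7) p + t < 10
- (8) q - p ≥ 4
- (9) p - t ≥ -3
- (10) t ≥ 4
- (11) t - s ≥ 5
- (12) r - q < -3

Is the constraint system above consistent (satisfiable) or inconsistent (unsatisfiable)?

Constraints 5, 8, 9, and 11 give p − t ≥ -3, t − s ≥ 5, s − q ≥ -4, q − p ≥ 4.
Adding all 4 inequalities: the left sides telescope to 0, and the right sides sum to (-3) + 5 + (-4) + 4 = 2. So 0 ≥ 2, which is false.

Unsatisfiable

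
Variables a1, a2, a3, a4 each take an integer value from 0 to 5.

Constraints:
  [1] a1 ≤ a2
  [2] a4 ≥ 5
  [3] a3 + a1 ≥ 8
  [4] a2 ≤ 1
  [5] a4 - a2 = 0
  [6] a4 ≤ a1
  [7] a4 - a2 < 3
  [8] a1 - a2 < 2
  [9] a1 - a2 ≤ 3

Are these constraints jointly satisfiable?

From constraints 2 and 6: a1 ≥ a4 and a4 ≥ 5, so a1 ≥ 5. From constraints 1 and 4: a1 ≤ a2 and a2 ≤ 1, so a1 ≤ 1. But 1 < 5, so no value of a1 works.

Unsatisfiable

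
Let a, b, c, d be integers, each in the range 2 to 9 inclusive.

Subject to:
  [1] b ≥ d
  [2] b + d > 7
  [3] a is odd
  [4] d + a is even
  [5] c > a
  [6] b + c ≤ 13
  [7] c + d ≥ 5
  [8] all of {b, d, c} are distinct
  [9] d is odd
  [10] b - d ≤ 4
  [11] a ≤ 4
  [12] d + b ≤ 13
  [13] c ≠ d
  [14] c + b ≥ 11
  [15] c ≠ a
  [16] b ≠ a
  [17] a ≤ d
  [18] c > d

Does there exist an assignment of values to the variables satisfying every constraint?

Try a = 3, b = 7, c = 5, d = 3.
Check constraint 2: b + d = 10; constraint 6: b + c = 12. The remaining constraints are straightforward to verify.

Satisfiable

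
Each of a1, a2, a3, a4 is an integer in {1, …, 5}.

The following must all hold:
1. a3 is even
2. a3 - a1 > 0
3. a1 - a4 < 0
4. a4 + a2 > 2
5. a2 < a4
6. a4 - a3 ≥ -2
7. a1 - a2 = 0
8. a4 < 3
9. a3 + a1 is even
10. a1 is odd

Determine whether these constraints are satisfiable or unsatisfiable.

Unsatisfiable

Constraint 1 makes a3 even and constraint 10 makes a1 odd, so a3 + a1 must be odd. Constraint 9 says a3 + a1 is even — contradiction.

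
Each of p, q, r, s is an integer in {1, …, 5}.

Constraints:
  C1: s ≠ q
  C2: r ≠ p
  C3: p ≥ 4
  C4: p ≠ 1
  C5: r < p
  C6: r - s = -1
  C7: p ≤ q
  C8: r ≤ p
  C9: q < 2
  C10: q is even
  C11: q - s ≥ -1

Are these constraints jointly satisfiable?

Unsatisfiable

From constraints 3 and 7: q ≥ p and p ≥ 4, so q ≥ 4. From constraint 9: q ≤ 1. But 1 < 4, so no value of q works.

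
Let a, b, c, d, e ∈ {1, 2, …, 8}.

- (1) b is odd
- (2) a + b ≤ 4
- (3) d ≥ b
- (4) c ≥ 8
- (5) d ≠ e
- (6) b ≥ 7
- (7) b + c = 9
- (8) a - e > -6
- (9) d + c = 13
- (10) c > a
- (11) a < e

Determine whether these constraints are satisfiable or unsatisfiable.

From constraints 3 and 6: d ≥ b ≥ 7. From constraint 4: c ≥ 8. Hence d + c ≥ 15. But constraint 9 requires d + c = 13, and 13 < 15. Contradiction.

Unsatisfiable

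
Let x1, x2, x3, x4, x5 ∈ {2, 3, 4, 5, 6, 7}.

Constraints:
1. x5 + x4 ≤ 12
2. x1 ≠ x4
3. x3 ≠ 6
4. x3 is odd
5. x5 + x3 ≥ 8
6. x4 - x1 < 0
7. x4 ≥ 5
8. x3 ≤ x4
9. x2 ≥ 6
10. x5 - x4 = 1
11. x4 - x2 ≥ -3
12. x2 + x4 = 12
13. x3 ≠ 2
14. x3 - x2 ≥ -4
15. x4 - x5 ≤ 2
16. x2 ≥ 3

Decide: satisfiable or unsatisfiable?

Satisfiable

The assignment x1 = 7, x2 = 7, x3 = 3, x4 = 5, x5 = 6 works:
  constraint 1 holds since x5 + x4 = 11.
  constraint 5 holds since x5 + x3 = 9.
The rest check out directly.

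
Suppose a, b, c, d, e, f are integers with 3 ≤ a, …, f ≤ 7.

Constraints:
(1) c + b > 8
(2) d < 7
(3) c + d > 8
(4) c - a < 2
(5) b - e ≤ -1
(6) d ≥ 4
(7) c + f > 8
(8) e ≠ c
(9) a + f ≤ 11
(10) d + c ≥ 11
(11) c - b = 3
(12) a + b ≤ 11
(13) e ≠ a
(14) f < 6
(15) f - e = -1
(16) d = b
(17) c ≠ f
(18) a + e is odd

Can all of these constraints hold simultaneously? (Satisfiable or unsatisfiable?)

Satisfiable

The assignment a = 6, b = 4, c = 7, d = 4, e = 5, f = 4 works:
  constraint 1 holds since c + b = 11.
  constraint 3 holds since c + d = 11.
  constraint 4 holds since c - a = 1.
The rest check out directly.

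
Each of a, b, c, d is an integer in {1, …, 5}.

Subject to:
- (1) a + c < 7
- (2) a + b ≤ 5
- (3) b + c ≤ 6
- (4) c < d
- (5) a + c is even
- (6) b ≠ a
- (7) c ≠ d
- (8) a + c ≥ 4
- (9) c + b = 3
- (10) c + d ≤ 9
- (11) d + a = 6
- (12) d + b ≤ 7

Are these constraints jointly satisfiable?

Take a = 2, b = 1, c = 2, d = 4. Then constraint 1: a + c = 4; constraint 2: a + b = 3, and every other listed constraint is also met.

Satisfiable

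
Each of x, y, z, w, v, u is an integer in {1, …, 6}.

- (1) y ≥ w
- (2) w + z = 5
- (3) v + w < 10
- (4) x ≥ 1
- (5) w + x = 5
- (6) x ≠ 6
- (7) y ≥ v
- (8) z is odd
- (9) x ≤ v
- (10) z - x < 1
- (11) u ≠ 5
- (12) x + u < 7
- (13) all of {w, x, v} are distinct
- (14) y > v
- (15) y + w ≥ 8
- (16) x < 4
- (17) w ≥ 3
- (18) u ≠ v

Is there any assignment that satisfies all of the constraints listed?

Satisfiable

The assignment x = 1, y = 6, z = 1, w = 4, v = 5, u = 3 works:
  constraint 2 holds since w + z = 5.
  constraint 3 holds since v + w = 9.
  constraint 5 holds since w + x = 5.
The rest check out directly.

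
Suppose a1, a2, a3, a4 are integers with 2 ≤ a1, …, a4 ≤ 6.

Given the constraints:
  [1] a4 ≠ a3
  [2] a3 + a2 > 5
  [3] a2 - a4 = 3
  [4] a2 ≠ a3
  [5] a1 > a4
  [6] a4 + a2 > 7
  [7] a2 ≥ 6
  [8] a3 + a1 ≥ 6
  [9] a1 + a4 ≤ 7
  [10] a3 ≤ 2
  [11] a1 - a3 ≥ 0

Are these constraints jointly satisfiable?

Satisfiable

Take a1 = 4, a2 = 6, a3 = 2, a4 = 3. Then constraint 2: a3 + a2 = 8; constraint 3: a2 - a4 = 3; constraint 6: a4 + a2 = 9, and every other listed constraint is also met.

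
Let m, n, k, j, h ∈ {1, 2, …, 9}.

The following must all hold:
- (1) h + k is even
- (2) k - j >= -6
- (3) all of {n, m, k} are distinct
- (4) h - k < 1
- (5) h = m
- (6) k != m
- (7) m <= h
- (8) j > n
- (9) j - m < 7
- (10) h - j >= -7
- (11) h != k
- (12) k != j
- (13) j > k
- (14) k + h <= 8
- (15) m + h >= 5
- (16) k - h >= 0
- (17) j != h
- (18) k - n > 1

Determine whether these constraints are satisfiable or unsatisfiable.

Satisfiable

One satisfying assignment is m = 3, n = 2, k = 5, j = 9, h = 3.
For the less obvious constraints — constraint 2: k - j = -4; constraint 4: h - k = -2; constraint 9: j - m = 6 — and the others hold by inspection.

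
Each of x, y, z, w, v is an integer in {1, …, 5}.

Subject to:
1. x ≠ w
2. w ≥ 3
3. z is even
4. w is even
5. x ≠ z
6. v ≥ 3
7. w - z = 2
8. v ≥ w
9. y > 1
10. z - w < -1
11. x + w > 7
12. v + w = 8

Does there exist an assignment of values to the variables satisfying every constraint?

Satisfiable

Try x = 5, y = 2, z = 2, w = 4, v = 4.
Check constraint 7: w - z = 2; constraint 10: z - w = -2. The remaining constraints are straightforward to verify.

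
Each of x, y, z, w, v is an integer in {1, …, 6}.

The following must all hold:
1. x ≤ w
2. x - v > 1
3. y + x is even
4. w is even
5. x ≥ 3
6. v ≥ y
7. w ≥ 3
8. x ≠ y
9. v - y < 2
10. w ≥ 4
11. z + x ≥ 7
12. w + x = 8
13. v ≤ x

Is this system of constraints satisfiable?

Satisfiable

Setting (x, y, z, w, v) = (4, 2, 5, 4, 2) satisfies everything: constraint 2: x - v = 2; constraint 9: v - y = 0; constraint 11: z + x = 9, and the others follow.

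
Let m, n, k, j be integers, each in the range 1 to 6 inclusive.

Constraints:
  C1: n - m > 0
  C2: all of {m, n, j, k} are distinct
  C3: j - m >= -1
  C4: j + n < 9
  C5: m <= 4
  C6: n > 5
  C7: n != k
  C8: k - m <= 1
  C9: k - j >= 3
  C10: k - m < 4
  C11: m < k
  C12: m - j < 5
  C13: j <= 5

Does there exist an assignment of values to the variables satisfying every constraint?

Unsatisfiable

Constraints 3, 8, and 9 give j − m ≥ -1, m − k ≥ -1, k − j ≥ 3.
Adding all 3 inequalities: the left sides telescope to 0, and the right sides sum to (-1) + (-1) + 3 = 1. So 0 ≥ 1, which is false.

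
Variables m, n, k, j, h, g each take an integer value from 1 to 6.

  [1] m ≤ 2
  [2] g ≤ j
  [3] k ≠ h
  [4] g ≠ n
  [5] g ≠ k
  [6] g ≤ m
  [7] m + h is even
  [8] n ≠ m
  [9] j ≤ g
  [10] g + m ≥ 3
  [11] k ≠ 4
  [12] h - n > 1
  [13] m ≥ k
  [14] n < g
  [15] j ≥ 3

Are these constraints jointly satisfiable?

From constraints 9 and 15: g ≥ j and j ≥ 3, so g ≥ 3. From constraints 1 and 6: g ≤ m and m ≤ 2, so g ≤ 2. But 2 < 3, so no value of g works.

Unsatisfiable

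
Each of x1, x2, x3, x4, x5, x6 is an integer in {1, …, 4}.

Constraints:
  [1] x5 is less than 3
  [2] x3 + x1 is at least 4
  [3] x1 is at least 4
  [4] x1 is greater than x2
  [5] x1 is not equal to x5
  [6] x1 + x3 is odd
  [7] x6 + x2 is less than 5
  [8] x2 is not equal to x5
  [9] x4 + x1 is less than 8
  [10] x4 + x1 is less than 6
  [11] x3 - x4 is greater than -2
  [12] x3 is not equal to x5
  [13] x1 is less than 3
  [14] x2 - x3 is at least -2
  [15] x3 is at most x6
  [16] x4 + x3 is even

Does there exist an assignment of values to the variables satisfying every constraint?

From constraint 3: x1 ≥ 4. From constraint 13: x1 ≤ 2. But 2 < 4, so no value of x1 works.

Unsatisfiable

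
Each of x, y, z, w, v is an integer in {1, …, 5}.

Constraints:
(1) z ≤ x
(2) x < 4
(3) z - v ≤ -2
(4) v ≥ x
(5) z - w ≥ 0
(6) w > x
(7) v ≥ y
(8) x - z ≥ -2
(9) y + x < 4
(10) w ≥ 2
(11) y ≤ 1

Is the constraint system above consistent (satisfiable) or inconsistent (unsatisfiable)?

Unsatisfiable

Constraints 1, 5, and 6 give z ≤ x, x < w, w ≤ z. Chaining: z ≤ x < w ≤ z, which forces z < z — impossible.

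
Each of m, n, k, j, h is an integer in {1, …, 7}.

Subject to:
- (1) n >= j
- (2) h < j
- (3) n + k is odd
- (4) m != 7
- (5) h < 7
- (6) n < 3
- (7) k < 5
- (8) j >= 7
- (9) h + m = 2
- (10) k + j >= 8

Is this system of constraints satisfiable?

From constraints 1 and 8: n ≥ j and j ≥ 7, so n ≥ 7. From constraint 6: n ≤ 2. But 2 < 7, so no value of n works.

Unsatisfiable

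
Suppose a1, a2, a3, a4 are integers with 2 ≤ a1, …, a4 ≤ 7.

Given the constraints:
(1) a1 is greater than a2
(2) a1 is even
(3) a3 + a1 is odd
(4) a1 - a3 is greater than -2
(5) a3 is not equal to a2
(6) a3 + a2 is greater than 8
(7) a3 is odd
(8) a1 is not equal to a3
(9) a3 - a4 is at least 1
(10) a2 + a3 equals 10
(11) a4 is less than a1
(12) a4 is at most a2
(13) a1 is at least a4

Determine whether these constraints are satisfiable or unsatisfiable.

Satisfiable

One satisfying assignment is a1 = 6, a2 = 3, a3 = 7, a4 = 3.
For the less obvious constraints — constraint 4: a1 - a3 = -1; constraint 6: a3 + a2 = 10; constraint 9: a3 - a4 = 4 — and the others hold by inspection.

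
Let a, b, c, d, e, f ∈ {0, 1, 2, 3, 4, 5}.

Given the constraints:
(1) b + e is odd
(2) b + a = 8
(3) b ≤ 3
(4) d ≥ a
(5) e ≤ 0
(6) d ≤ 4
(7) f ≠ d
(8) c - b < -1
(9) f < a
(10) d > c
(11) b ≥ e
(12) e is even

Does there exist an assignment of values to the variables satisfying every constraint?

From constraint 3: b ≤ 3. From constraints 4 and 6: a ≤ d ≤ 4. Hence b + a ≤ 7. But constraint 2 requires b + a = 8, and 8 > 7. Contradiction.

Unsatisfiable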